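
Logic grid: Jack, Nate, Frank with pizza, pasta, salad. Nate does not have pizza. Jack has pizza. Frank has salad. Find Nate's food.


From clues:
  Frank → salad
  Jack → pizza
By elimination, Nate gets the remaining.

pasta


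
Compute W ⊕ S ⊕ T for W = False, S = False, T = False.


W = False, S = False, T = False
Step 1: W ⊕ S = False XOR False = False
Step 2: False ⊕ T = False XOR False = False
XOR is true when an odd number of operands are true.

False


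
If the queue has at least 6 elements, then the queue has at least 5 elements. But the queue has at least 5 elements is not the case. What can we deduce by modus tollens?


Modus tollens: P → Q, ¬Q ⊢ ¬P
P: the queue has at least 6 elements
Q: the queue has at least 5 elements
We have P → Q and Q is false.
By modus tollens, P must be false.

It is not the case that the queue has at least 6 elements


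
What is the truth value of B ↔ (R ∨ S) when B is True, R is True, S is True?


B = True, R = True, S = True
Step 1: R ∨ S = True OR True = True
Step 2: B ↔ (True): true when both sides have same truth value.
Result: True ↔ True = True

True


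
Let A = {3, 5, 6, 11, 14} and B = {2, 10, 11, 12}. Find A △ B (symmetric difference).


A = {3, 5, 6, 11, 14}
B = {2, 10, 11, 12}
Operation: symmetric difference
In A only: [3, 5, 6, 14], in B only: [2, 10, 12]

{2, 3, 5, 6, 10, 12, 14}


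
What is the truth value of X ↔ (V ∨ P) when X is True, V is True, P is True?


X = True, V = True, P = True
Step 1: V ∨ P = True OR True = True
Step 2: X ↔ (True): true when both sides have same truth value.
Result: True ↔ True = True

True


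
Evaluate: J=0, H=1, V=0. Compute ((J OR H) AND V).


J OR H = 0|1 = 1
1 AND 0 = 0

0


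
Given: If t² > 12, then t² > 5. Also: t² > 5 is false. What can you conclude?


Modus tollens: P → Q, ¬Q ⊢ ¬P
P: t² > 12
Q: t² > 5
We have P → Q and Q is false.
By modus tollens, P must be false.

It is not the case that t² > 12


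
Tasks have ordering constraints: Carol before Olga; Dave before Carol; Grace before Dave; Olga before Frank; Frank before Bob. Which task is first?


Constraints: Carol before Olga; Dave before Carol; Grace before Dave; Olga before Frank; Frank before Bob
The first task can have nothing scheduled before it, so it must never appear on the right of a 'before'.
Tasks appearing after some 'before': Olga, Carol, Dave, Frank, Bob.
The only task not in that list is Grace → it is first.

Grace


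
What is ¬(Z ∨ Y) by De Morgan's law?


De Morgan's law: ¬(P ∨ Q) ≡ ¬P ∧ ¬Q
¬(Z ∨ Y) = ¬Z ∧ ¬Y

¬Z ∧ ¬Y


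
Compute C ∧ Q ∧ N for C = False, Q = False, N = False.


C = False, Q = False, N = False
Step 1: C ∧ Q = False AND False = False
Step 2: (False) ∧ N = (False) AND False = False
AND is true only when ALL operands are true.

False


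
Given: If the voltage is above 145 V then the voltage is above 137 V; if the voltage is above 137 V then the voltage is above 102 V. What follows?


Hypothetical syllogism: P → Q, Q → R ⊢ P → R
Premise 1: the voltage is above 145 V → the voltage is above 137 V
Premise 2: the voltage is above 137 V → the voltage is above 102 V
Chain the implications: the middle term (the voltage is above 137 V) links the two.
Conclusion: If the voltage is above 145 V, then the voltage is above 102 V.

If the voltage is above 145 V, then the voltage is above 102 V.


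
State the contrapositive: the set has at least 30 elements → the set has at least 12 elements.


Original: If the set has at least 30 elements, then the set has at least 12 elements
Contrapositive: If ¬Q, then ¬P
Negate Q: not (the set has at least 12 elements)
Negate P: not (the set has at least 30 elements)

If not (the set has at least 12 elements), then not (the set has at least 30 elements).


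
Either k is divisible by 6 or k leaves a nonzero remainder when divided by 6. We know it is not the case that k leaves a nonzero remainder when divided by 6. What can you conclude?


Disjunctive syllogism: P ∨ Q, ¬P ⊢ Q
Disjunction: k is divisible by 6 ∨ k leaves a nonzero remainder when divided by 6
We know it is not the case that k leaves a nonzero remainder when divided by 6.
By disjunctive syllogism, the other disjunct must be true.

k is divisible by 6


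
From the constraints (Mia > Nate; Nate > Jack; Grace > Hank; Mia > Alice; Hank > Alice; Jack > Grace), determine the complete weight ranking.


Constraints: Mia > Nate; Nate > Jack; Grace > Hank; Mia > Alice; Hank > Alice; Jack > Grace
Method: at each step, the next-highest is the one remaining person who never appears on the smaller side of a constraint between remaining people.
  Step 1: remaining {Hank, Grace, Mia, Jack, Nate, Alice}; on the smaller side: {Hank, Grace, Jack, Nate, Alice} → Mia is next (Mia > Nate; Mia > Alice).
  Step 2: remaining {Hank, Grace, Jack, Nate, Alice}; on the smaller side: {Hank, Grace, Jack, Alice} → Nate is next (Nate > Jack).
  Step 3: remaining {Hank, Grace, Jack, Alice}; on the smaller side: {Hank, Grace, Alice} → Jack is next (Jack > Grace).
  Step 4: remaining {Hank, Grace, Alice}; on the smaller side: {Hank, Alice} → Grace is next (Grace > Hank).
  Step 5: remaining {Hank, Alice}; on the smaller side: {Alice} → Hank is next (Hank > Alice).
  Step 6: only Alice remains → lowest.
Final ranking (highest to lowest):

Mia > Nate > Jack > Grace > Hank > Alice


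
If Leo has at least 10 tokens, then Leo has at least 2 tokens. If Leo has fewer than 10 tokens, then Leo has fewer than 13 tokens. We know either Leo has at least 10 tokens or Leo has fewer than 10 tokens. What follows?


Constructive dilemma: (P → Q) ∧ (R → S), P ∨ R ⊢ Q ∨ S
Premise 1: Leo has at least 10 tokens → Leo has at least 2 tokens
Premise 2: Leo has fewer than 10 tokens → Leo has fewer than 13 tokens
Premise 3: Leo has at least 10 tokens ∨ Leo has fewer than 10 tokens
Case 1: Assuming Leo has at least 10 tokens, then by Premise 1, Leo has at least 2 tokens.
Case 2: Assuming Leo has fewer than 10 tokens, then by Premise 2, Leo has fewer than 13 tokens.
Since one of Leo has at least 10 tokens or Leo has fewer than 10 tokens must hold, we get Leo has at least 2 tokens or Leo has fewer than 13 tokens.

Leo has at least 2 tokens or Leo has fewer than 13 tokens.


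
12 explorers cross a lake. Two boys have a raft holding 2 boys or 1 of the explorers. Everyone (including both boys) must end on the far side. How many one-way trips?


Per crossing of one of the explorers: boys→, one←, one of the explorers→, one← = 4 trips
12 × 4 = 48, + 1 final boys→ = 49
Minimum trips = 49

49


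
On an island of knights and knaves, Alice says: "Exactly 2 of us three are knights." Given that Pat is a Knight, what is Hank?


Alice claims exactly 2 knights among Alice, Pat, Hank.
Given: Pat is a Knight.

Case 1: Alice is a Knight (tells truth)
  Then exactly 2 of the three are knights.
  Counting Alice, Pat: 2 knight(s) so far. Need 0 more → Hank = Knave.
Case 2: Alice is a Knave (lies)
  Then the count is NOT 2.
  If Hank = Knight, count = 2 = 2 → claim would be true, contradicts lie.
  If Hank = Knave, count = 1 ≠ 2 → lie confirmed ✓

Hank is a Knave.

Knave


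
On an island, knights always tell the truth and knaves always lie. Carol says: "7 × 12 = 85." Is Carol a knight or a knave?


Statement: "7 × 12 = 85."
Actual: 7 × 12 = 84
Claimed: 85
Statement is FALSE → Carol lies → Knave

Knave


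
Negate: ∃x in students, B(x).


Original: ∃x B(x)
Rule: ¬∀→∃, ¬∃→∀, negate predicate.
Negation: ∀x ¬B(x)

∀x ¬B(x)


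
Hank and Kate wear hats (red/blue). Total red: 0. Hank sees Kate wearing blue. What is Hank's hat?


Total red = 0, Kate = blue
Red accounted for: 0
Remaining for Hank: 0
Hank's hat is blue.

blue


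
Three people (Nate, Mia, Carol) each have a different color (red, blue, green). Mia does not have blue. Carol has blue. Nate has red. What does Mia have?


From clues:
  Carol → blue
  Nate → red
By elimination, Mia gets the remaining.

green


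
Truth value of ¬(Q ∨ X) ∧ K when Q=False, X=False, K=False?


Q = False, X = False, K = False
Expression: ¬(Q ∨ X) ∧ K
Step 1: Q ∨ X = False OR False = False
Step 2: ¬(Q ∨ X) = NOT False = True
Step 3: (True) ∧ K = True AND False = False

False


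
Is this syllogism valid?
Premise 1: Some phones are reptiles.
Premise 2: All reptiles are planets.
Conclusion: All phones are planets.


Premise 1: Some phones are reptiles.
Premise 2: All reptiles are planets.
Conclusion: All phones are planets.
Fallacy: illicit minor. The minor term (phones) is distributed in the conclusion ('All phones ...') but undistributed in its premise ('Some phones are reptiles' doesn't cover all phones).
Only 'Some phones are planets' follows, not 'All'.

Invalid


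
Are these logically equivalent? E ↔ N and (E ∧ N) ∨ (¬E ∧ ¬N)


Expression 1: E ↔ N
Expression 2: (E ∧ N) ∨ (¬E ∧ ¬N)
Truth table (E N | Expr1 Expr2):
  T T |   T     T
  T F |   F     F
  F T |   F     F
  F F |   T     T
All 4 rows agree, so the expressions are logically equivalent.

Yes


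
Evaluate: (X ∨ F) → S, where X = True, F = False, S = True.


X = True, F = False, S = True
Step 1: X ∨ F = True OR False = True
Step 2: (True) → S: false only when antecedent=True and S=False.
Result: True

True


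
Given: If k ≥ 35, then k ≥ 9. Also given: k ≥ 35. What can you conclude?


Modus ponens: P → Q, P ⊢ Q
P: k ≥ 35
Q: k ≥ 9
We have P → Q and P is true.
By modus ponens, Q must be true.

k ≥ 9


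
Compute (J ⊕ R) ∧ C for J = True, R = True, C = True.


J = True, R = True, C = True
Step 1: J ⊕ R = True XOR True = False
Step 2: False ∧ C = False AND True = False
XOR true when exactly one of J,R is true; then AND with C.

False


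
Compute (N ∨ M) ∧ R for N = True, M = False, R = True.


N = True, M = False, R = True
Step 1: N ∨ M = True OR False = True
Step 2: True ∧ R = True AND True = True
OR is true when at least one operand is true; AND requires both.

True


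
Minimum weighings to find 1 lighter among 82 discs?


Each weighing has 3 outcomes (left heavy / balance / right heavy), so k weighings distinguish at most 3^k cases; splitting into three near-equal groups achieves this.
Need 3^k ≥ 82: 3^4 = 81 < 82 ≤ 3^5 = 243
k = ⌈log₃(82)⌉ = 5

5


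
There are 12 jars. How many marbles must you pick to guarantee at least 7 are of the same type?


Pigeonhole: to guarantee k in one of n categories, need (k-1)×n + 1.
k = 7, n = 12
Minimum = (7-1) × 12 + 1 = 6 × 12 + 1

73


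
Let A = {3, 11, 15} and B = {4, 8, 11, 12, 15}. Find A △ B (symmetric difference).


A = {3, 11, 15}
B = {4, 8, 11, 12, 15}
Operation: symmetric difference
In A only: [3], in B only: [4, 8, 12]

{3, 4, 8, 12}


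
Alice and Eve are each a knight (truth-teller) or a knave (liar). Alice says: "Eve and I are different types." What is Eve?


Alice says: "Eve and I are different types."
Case 1: Alice is a Knight (truth-teller)
  Statement is true → they ARE different → Eve is a Knave
Case 2: Alice is a Knave (liar)
  Statement is false → they are NOT different → Eve is a Knave
In both cases, Eve is a Knave.

Knave


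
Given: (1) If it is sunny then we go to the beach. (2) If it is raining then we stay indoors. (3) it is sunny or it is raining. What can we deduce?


Constructive dilemma: (P → Q) ∧ (R → S), P ∨ R ⊢ Q ∨ S
Premise 1: it is sunny → we go to the beach
Premise 2: it is raining → we stay indoors
Premise 3: it is sunny ∨ it is raining
Case 1: Assuming it is sunny, then by Premise 1, we go to the beach.
Case 2: Assuming it is raining, then by Premise 2, we stay indoors.
Since one of it is sunny or it is raining must hold, we get we go to the beach or we stay indoors.

We go to the beach or we stay indoors.


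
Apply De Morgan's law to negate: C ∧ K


De Morgan's law: ¬(P ∧ Q) ≡ ¬P ∨ ¬Q
¬(C ∧ K) = ¬C ∨ ¬K

¬C ∨ ¬K


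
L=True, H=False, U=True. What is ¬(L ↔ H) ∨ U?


L = True, H = False, U = True
Expression: ¬(L ↔ H) ∨ U
Step 1: L ↔ H = (True iff False) = False
Step 2: ¬(L ↔ H) = NOT False = True
Step 3: (True) ∨ U = True OR True = True

True


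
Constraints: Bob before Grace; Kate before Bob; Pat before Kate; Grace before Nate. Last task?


Constraints: Bob before Grace; Kate before Bob; Pat before Kate; Grace before Nate
The last task can have nothing scheduled after it, so it must never appear on the left of a 'before'.
Tasks appearing before some other task: Bob, Kate, Pat, Grace.
The only task not in that list is Nate → it is last.

Nate


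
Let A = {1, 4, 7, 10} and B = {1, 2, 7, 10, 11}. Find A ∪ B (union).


A = {1, 4, 7, 10}
B = {1, 2, 7, 10, 11}
Operation: union
All elements combined: 1, 2, 4, 7, 10, 11

{1, 2, 4, 7, 10, 11}


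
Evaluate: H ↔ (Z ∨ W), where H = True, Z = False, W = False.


H = True, Z = False, W = False
Step 1: Z ∨ W = False OR False = False
Step 2: H ↔ (False): true when both sides have same truth value.
Result: True ↔ False = False

False


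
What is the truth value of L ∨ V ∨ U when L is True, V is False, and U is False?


L = True, V = False, U = False
Step 1: L ∨ V = True OR False = True
Step 2: True ∨ U = True OR False = True
OR is true when at least one operand is true.

True


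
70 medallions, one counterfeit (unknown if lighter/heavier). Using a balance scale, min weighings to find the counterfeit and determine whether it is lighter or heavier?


Let n = 70. 140 possibilities (n medallions × lighter/heavier); each weighing has 3 outcomes.
Bound for k weighings: say the first weighing puts j medallions on each pan. If it tips, the 2j weighed medallions remain suspects (each with a known direction) and k-1 weighings give 3^(k-1) outcomes; 3^(k-1) is odd, so 2j ≤ 3^(k-1) - 1. If it balances, the n - 2j unweighed medallions remain with direction unknown: 2(n - 2j) ≤ 3^(k-1) - 1 by the same parity argument. Adding, n ≤ (3^(k-1) - 1) + (3^(k-1) - 1)/2 = (3^k - 3)/2, and the classical three-group strategy achieves this (3 medallions in 2 weighings, 12 in 3, 39 in 4, 120 in 5).
So we need the smallest k with (3^k - 3)/2 ≥ 70.
k = 4: (3^4 - 3)/2 = 39 < 70 ✗
k = 5: (3^5 - 3)/2 = 120 ≥ 70 ✓

5


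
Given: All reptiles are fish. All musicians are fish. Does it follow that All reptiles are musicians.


Premise 1: All reptiles are fish.
Premise 2: All musicians are fish.
Conclusion: All reptiles are musicians.
Fallacy: undistributed middle. fish is predicate in both.
Counterexample: reptiles and musicians could be disjoint subsets of fish.

Invalid


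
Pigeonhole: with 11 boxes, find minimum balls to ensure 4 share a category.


Pigeonhole: to guarantee k in one of n categories, need (k-1)×n + 1.
k = 4, n = 11
Minimum = (4-1) × 11 + 1 = 3 × 11 + 1

34


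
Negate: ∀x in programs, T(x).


Original: ∀x T(x)
Rule: ¬∀→∃, ¬∃→∀, negate predicate.
Negation: ∃x ¬T(x)

∃x ¬T(x)


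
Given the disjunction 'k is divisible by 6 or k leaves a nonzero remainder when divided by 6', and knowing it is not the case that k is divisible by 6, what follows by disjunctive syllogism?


Disjunctive syllogism: P ∨ Q, ¬P ⊢ Q
Disjunction: k is divisible by 6 ∨ k leaves a nonzero remainder when divided by 6
We know it is not the case that k is divisible by 6.
By disjunctive syllogism, the other disjunct must be true.

k leaves a nonzero remainder when divided by 6


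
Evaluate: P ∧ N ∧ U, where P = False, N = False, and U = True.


P = False, N = False, U = True
Step 1: P ∧ N = False AND False = False
Step 2: (False) ∧ U = (False) AND True = False
AND is true only when ALL operands are true.

False


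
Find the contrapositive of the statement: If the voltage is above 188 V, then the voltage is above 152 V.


Original: If the voltage is above 188 V, then the voltage is above 152 V
Contrapositive: If ¬Q, then ¬P
Negate Q: not (the voltage is above 152 V)
Negate P: not (the voltage is above 188 V)

If not (the voltage is above 152 V), then not (the voltage is above 188 V).


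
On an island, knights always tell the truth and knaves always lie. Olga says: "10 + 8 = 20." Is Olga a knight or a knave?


Statement: "10 + 8 = 20."
Actual: 10 + 8 = 18
Claimed: 20
Statement is FALSE → Olga lies → Knave

Knave


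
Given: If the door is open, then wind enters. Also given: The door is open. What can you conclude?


Modus ponens: P → Q, P ⊢ Q
P: the door is open
Q: wind enters
We have P → Q and P is true.
By modus ponens, Q must be true.

Wind enters


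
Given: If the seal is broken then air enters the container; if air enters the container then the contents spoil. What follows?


Hypothetical syllogism: P → Q, Q → R ⊢ P → R
Premise 1: the seal is broken → air enters the container
Premise 2: air enters the container → the contents spoil
Chain the implications: the middle term (air enters the container) links the two.
Conclusion: If the seal is broken, then the contents spoil.

If the seal is broken, then the contents spoil.


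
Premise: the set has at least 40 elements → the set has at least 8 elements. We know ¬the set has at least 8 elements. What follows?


Modus tollens: P → Q, ¬Q ⊢ ¬P
P: the set has at least 40 elements
Q: the set has at least 8 elements
We have P → Q and Q is false.
By modus tollens, P must be false.

It is not the case that the set has at least 40 elements


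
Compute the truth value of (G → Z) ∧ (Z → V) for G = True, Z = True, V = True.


G = True, Z = True, V = True
Step 1: G → Z is false only when G=True and Z=False. Result: True
Step 2: Z → V is false only when Z=True and V=False. Result: True
Step 3: True ∧ True = True

True


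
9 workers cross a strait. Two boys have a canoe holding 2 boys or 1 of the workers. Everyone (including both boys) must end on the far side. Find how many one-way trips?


Per crossing of one of the workers: boys→, one←, one of the workers→, one← = 4 trips
9 × 4 = 36, + 1 final boys→ = 37
Minimum trips = 37

37


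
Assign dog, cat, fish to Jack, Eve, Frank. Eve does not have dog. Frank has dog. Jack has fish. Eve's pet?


From clues:
  Frank → dog
  Jack → fish
By elimination, Eve gets the remaining.

cat


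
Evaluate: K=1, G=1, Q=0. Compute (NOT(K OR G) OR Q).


K OR G = 1
NOT(1) = 0
0 OR 0 = 0

0


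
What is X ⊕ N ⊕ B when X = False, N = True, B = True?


X = False, N = True, B = True
Step 1: X ⊕ N = False XOR True = True
Step 2: True ⊕ B = True XOR True = False
XOR is true when an odd number of operands are true.

False


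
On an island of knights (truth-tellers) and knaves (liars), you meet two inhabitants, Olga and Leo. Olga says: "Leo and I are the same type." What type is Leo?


Olga says: "Leo and I are the same type."
Case 1: Olga is a Knight (truth-teller)
  Statement is true → they ARE the same → Leo is also a Knight
Case 2: Olga is a Knave (liar)
  Statement is false → they are NOT the same → Leo is a Knight
In both cases, Leo is a Knight.

Knight


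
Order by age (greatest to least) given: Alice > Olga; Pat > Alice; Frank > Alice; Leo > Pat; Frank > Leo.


Constraints: Alice > Olga; Pat > Alice; Frank > Alice; Leo > Pat; Frank > Leo
Method: at each step, the next-highest is the one remaining person who never appears on the smaller side of a constraint between remaining people.
  Step 1: remaining {Frank, Olga, Leo, Alice, Pat}; on the smaller side: {Olga, Leo, Alice, Pat} → Frank is next (Frank > Alice; Frank > Leo).
  Step 2: remaining {Olga, Leo, Alice, Pat}; on the smaller side: {Olga, Alice, Pat} → Leo is next (Leo > Pat).
  Step 3: remaining {Olga, Alice, Pat}; on the smaller side: {Olga, Alice} → Pat is next (Pat > Alice).
  Step 4: remaining {Olga, Alice}; on the smaller side: {Olga} → Alice is next (Alice > Olga).
  Step 5: only Olga remains → lowest.
Final ranking (highest to lowest):

Frank > Leo > Pat > Alice > Olga


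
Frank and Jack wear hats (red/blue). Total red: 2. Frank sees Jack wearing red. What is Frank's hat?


Total red = 2, Jack = red
Red accounted for: 1
Remaining for Frank: 1
Frank's hat is red.

red


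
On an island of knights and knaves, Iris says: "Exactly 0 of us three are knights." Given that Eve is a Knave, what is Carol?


Iris claims exactly 0 knights among Iris, Eve, Carol.
Given: Eve is a Knave.

Case 1: Iris is a Knight (tells truth)
  Then exactly 0 of the three are knights.
  Counting Iris, Eve: 1 knight(s) so far. Need -1 more → impossible.
Case 2: Iris is a Knave (lies)
  Then the count is NOT 0.
  If Carol = Knave, count = 0 = 0 → claim would be true, contradicts lie.
  If Carol = Knight, count = 1 ≠ 0 → lie confirmed ✓

Carol is a Knight.

Knight


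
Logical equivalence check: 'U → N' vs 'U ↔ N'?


Expression 1: U → N
Expression 2: U ↔ N
Truth table (U N | Expr1 Expr2):
  T T |   T     T
  T F |   F     F
  F T |   T     F   ← differ
  F F |   T     T
Counterexample: U=F, N=T gives Expr1 = T but Expr2 = F, so the expressions are NOT logically equivalent.

No


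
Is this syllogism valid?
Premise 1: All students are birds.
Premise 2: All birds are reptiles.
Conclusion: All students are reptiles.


Premise 1: All students are birds.
Premise 2: All birds are reptiles.
Conclusion: All students are reptiles.
Barbara syllogism (AAA-1): All A are B, All B are C → All A are C.
Middle term (birds) distributed in premise 2.

Valid


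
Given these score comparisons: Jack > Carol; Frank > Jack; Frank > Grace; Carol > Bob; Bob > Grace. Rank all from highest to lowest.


Constraints: Jack > Carol; Frank > Jack; Frank > Grace; Carol > Bob; Bob > Grace
Method: at each step, the next-highest is the one remaining person who never appears on the smaller side of a constraint between remaining people.
  Step 1: remaining {Carol, Jack, Grace, Bob, Frank}; on the smaller side: {Carol, Jack, Grace, Bob} → Frank is next (Frank > Jack; Frank > Grace).
  Step 2: remaining {Carol, Jack, Grace, Bob}; on the smaller side: {Carol, Grace, Bob} → Jack is next (Jack > Carol).
  Step 3: remaining {Carol, Grace, Bob}; on the smaller side: {Grace, Bob} → Carol is next (Carol > Bob).
  Step 4: remaining {Grace, Bob}; on the smaller side: {Grace} → Bob is next (Bob > Grace).
  Step 5: only Grace remains → lowest.
Final ranking (highest to lowest):

Frank > Jack > Carol > Bob > Grace


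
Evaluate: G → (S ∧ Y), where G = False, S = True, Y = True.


G = False, S = True, Y = True
Step 1: S ∧ Y = True AND True = True
Step 2: G → (True): false only when G=True and consequent=False.
Result: True

True


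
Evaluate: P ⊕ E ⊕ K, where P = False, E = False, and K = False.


P = False, E = False, K = False
Step 1: P ⊕ E = False XOR False = False
Step 2: False ⊕ K = False XOR False = False
XOR is true when an odd number of operands are true.

False


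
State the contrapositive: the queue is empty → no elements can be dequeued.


Original: If the queue is empty, then no elements can be dequeued
Contrapositive: If ¬Q, then ¬P
Negate Q: not (no elements can be dequeued)
Negate P: not (the queue is empty)

If not (no elements can be dequeued), then not (the queue is empty).


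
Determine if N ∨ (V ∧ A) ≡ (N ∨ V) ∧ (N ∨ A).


Expression 1: N ∨ (V ∧ A)
Expression 2: (N ∨ V) ∧ (N ∨ A)
Truth table (N V A | Expr1 Expr2):
  T T T |   T     T
  T T F |   T     T
  T F T |   T     T
  T F F |   T     T
  F T T |   T     T
  F T F |   F     F
  F F T |   F     F
  F F F |   F     F
All 8 rows agree, so the expressions are logically equivalent.

Yes


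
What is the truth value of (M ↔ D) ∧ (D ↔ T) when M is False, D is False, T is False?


M = False, D = False, T = False
Step 1: M ↔ D is true when M and D have the same value. Result: True
Step 2: D ↔ T is true when D and T have the same value. Result: True
Step 3: True ∧ True = True

True


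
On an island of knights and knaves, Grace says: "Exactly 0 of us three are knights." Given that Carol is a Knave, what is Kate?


Grace claims exactly 0 knights among Grace, Carol, Kate.
Given: Carol is a Knave.

Case 1: Grace is a Knight (tells truth)
  Then exactly 0 of the three are knights.
  Counting Grace, Carol: 1 knight(s) so far. Need -1 more → impossible.
Case 2: Grace is a Knave (lies)
  Then the count is NOT 0.
  If Kate = Knave, count = 0 = 0 → claim would be true, contradicts lie.
  If Kate = Knight, count = 1 ≠ 0 → lie confirmed ✓

Kate is a Knight.

Knight


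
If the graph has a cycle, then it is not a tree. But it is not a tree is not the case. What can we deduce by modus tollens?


Modus tollens: P → Q, ¬Q ⊢ ¬P
P: the graph has a cycle
Q: it is not a tree
We have P → Q and Q is false.
By modus tollens, P must be false.

It is not the case that the graph has a cycle


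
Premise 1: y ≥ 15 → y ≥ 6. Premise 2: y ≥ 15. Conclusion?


Modus ponens: P → Q, P ⊢ Q
P: y ≥ 15
Q: y ≥ 6
We have P → Q and P is true.
By modus ponens, Q must be true.

y ≥ 6


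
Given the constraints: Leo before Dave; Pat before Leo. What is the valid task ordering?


Constraints: Leo before Dave; Pat before Leo
Method: repeatedly schedule the remaining task that has no remaining task required before it.
  Step 1: remaining {Leo, Pat, Dave}; every task except Pat still has a predecessor pending → schedule Pat.
  Step 2: remaining {Leo, Dave}; every task except Leo still has a predecessor pending → schedule Leo.
  Step 3: only Dave remains → schedule Dave.
Resulting order:

Pat → Leo → Dave


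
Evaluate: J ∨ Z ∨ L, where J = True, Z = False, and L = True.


J = True, Z = False, L = True
Step 1: J ∨ Z = True OR False = True
Step 2: True ∨ L = True OR True = True
OR is true when at least one operand is true.

True


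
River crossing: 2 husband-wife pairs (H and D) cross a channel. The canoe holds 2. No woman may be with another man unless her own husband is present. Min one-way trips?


Label couples H and D.
1. WH+WD → (far: WH,WD; near: HH,HD)
2. WH ←   (far: WD; near: HH,HD,WH)
3. HH+HD → (far: HH,HD,WD; near: WH)
4. HH ←   (far: HD,WD; near: HH,WH)  — HH returns, since WH is alone on near bank
5. HH+WH → (far: all four; near: empty)
Every state respects the constraint.
Minimum trips = 5

5


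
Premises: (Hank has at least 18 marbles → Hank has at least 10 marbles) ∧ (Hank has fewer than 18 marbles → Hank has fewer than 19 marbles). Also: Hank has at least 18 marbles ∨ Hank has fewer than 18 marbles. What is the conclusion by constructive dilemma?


Constructive dilemma: (P → Q) ∧ (R → S), P ∨ R ⊢ Q ∨ S
Premise 1: Hank has at least 18 marbles → Hank has at least 10 marbles
Premise 2: Hank has fewer than 18 marbles → Hank has fewer than 19 marbles
Premise 3: Hank has at least 18 marbles ∨ Hank has fewer than 18 marbles
Case 1: Assuming Hank has at least 18 marbles, then by Premise 1, Hank has at least 10 marbles.
Case 2: Assuming Hank has fewer than 18 marbles, then by Premise 2, Hank has fewer than 19 marbles.
Since one of Hank has at least 18 marbles or Hank has fewer than 18 marbles must hold, we get Hank has at least 10 marbles or Hank has fewer than 19 marbles.

Hank has at least 10 marbles or Hank has fewer than 19 marbles.


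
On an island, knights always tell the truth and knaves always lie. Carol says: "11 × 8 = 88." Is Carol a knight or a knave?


Statement: "11 × 8 = 88."
Actual: 11 × 8 = 88
Claimed: 88
Statement is TRUE → Carol tells the truth → Knight

Knight


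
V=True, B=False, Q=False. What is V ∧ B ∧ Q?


V = True, B = False, Q = False
Expression: V ∧ B ∧ Q
Step 1: V ∧ B = True AND False = False
Step 2: (False) ∧ Q = False AND False = False

False


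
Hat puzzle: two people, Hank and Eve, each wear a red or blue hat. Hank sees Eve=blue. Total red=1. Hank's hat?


Total red = 1, Eve = blue
Red accounted for: 0
Remaining for Hank: 1
Hank's hat is red.

red


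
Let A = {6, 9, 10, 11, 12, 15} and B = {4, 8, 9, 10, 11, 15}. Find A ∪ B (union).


A = {6, 9, 10, 11, 12, 15}
B = {4, 8, 9, 10, 11, 15}
Operation: union
All elements combined: 4, 6, 8, 9, 10, 11, 12, 15

{4, 6, 8, 9, 10, 11, 12, 15}


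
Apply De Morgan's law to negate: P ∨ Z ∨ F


De Morgan's law: ¬(P ∨ Q ∨ R) ≡ ¬P ∧ ¬Q ∧ ¬R
¬(P ∨ Z ∨ F) = ¬P ∧ ¬Z ∧ ¬F

¬P ∧ ¬Z ∧ ¬F


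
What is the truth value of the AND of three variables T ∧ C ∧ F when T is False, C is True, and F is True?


T = False, C = True, F = True
Step 1: T ∧ C = False AND True = False
Step 2: (False) ∧ F = (False) AND True = False
AND is true only when ALL operands are true.

False


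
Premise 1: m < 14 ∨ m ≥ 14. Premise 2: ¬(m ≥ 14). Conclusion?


Disjunctive syllogism: P ∨ Q, ¬P ⊢ Q
Disjunction: m < 14 ∨ m ≥ 14
We know it is not the case that m ≥ 14.
By disjunctive syllogism, the other disjunct must be true.

m < 14


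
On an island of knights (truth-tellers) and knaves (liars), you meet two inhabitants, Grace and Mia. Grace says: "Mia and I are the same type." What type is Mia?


Grace says: "Mia and I are the same type."
Case 1: Grace is a Knight (truth-teller)
  Statement is true → they ARE the same → Mia is also a Knight
Case 2: Grace is a Knave (liar)
  Statement is false → they are NOT the same → Mia is a Knight
In both cases, Mia is a Knight.

Knight


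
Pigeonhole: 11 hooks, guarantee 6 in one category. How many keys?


Pigeonhole: to guarantee k in one of n categories, need (k-1)×n + 1.
k = 6, n = 11
Minimum = (6-1) × 11 + 1 = 5 × 11 + 1

56


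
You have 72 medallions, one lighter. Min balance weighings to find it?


Each weighing has 3 outcomes (left heavy / balance / right heavy), so k weighings distinguish at most 3^k cases; splitting into three near-equal groups achieves this.
Need 3^k ≥ 72: 3^3 = 27 < 72 ≤ 3^4 = 81
k = ⌈log₃(72)⌉ = 4

4


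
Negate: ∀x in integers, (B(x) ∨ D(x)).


Original: ∀x (B(x) ∨ D(x))
Rule: ¬∀→∃, ¬∃→∀, negate predicate.
Negation: ∃x (¬B(x) ∧ ¬D(x))

∃x (¬B(x) ∧ ¬D(x))


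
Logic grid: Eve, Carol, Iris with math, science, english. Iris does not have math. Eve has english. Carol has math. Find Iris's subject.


From clues:
  Eve → english
  Carol → math
By elimination, Iris gets the remaining.

science


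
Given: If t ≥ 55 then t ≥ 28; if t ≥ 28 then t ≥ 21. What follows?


Hypothetical syllogism: P → Q, Q → R ⊢ P → R
Premise 1: t ≥ 55 → t ≥ 28
Premise 2: t ≥ 28 → t ≥ 21
Chain the implications: the middle term (t ≥ 28) links the two.
Conclusion: If t ≥ 55, then t ≥ 21.

If t ≥ 55, then t ≥ 21.


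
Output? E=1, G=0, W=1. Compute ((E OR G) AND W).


E OR G = 1|0 = 1
1 AND 1 = 1

1


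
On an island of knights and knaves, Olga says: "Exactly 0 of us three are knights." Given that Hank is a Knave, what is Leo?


Olga claims exactly 0 knights among Olga, Hank, Leo.
Given: Hank is a Knave.

Case 1: Olga is a Knight (tells truth)
  Then exactly 0 of the three are knights.
  Counting Olga, Hank: 1 knight(s) so far. Need -1 more → impossible.
Case 2: Olga is a Knave (lies)
  Then the count is NOT 0.
  If Leo = Knave, count = 0 = 0 → claim would be true, contradicts lie.
  If Leo = Knight, count = 1 ≠ 0 → lie confirmed ✓

Leo is a Knight.

Knight


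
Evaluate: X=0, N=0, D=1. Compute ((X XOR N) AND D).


X XOR N = 0^0 = 0
0 AND 1 = 0

0


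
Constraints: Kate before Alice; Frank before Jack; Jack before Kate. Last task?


Constraints: Kate before Alice; Frank before Jack; Jack before Kate
The last task can have nothing scheduled after it, so it must never appear on the left of a 'before'.
Tasks appearing before some other task: Kate, Frank, Jack.
The only task not in that list is Alice → it is last.

Alice


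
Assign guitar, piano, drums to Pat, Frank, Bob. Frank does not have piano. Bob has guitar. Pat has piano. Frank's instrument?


From clues:
  Bob → guitar
  Pat → piano
By elimination, Frank gets the remaining.

drums


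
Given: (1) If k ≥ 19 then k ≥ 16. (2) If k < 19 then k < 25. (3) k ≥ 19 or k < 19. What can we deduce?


Constructive dilemma: (P → Q) ∧ (R → S), P ∨ R ⊢ Q ∨ S
Premise 1: k ≥ 19 → k ≥ 16
Premise 2: k < 19 → k < 25
Premise 3: k ≥ 19 ∨ k < 19
Case 1: Assuming k ≥ 19, then by Premise 1, k ≥ 16.
Case 2: Assuming k < 19, then by Premise 2, k < 25.
Since one of k ≥ 19 or k < 19 must hold, we get k ≥ 16 or k < 25.

k ≥ 16 or k < 25.


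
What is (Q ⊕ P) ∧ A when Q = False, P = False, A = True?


Q = False, P = False, A = True
Step 1: Q ⊕ P = False XOR False = False
Step 2: False ∧ A = False AND True = False
XOR true when exactly one of Q,P is true; then AND with A.

False


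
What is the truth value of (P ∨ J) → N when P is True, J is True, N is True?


P = True, J = True, N = True
Step 1: P ∨ J = True OR True = True
Step 2: (True) → N: false only when antecedent=True and N=False.
Result: True

True


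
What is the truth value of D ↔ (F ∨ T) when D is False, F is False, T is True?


D = False, F = False, T = True
Step 1: F ∨ T = False OR True = True
Step 2: D ↔ (True): true when both sides have same truth value.
Result: False ↔ True = False

False


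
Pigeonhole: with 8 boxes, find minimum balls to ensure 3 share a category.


Pigeonhole: to guarantee k in one of n categories, need (k-1)×n + 1.
k = 3, n = 8
Minimum = (3-1) × 8 + 1 = 2 × 8 + 1

17


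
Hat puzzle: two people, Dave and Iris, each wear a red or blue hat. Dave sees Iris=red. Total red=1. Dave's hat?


Total red = 1, Iris = red
Red accounted for: 1
Remaining for Dave: 0
Dave's hat is blue.

blue


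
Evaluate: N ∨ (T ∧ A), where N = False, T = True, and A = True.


N = False, T = True, A = True
Step 1: T ∧ A = True AND True = True
Step 2: N ∨ True = False OR True = True
AND evaluated first (higher precedence); then OR applied.

True


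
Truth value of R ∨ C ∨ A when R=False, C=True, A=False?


R = False, C = True, A = False
Expression: R ∨ C ∨ A
Step 1: R ∨ C = False OR True = True
Step 2: (True) ∨ A = True OR False = True

True


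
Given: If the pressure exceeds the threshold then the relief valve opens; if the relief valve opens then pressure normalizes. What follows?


Hypothetical syllogism: P → Q, Q → R ⊢ P → R
Premise 1: the pressure exceeds the threshold → the relief valve opens
Premise 2: the relief valve opens → pressure normalizes
Chain the implications: the middle term (the relief valve opens) links the two.
Conclusion: If the pressure exceeds the threshold, then pressure normalizes.

If the pressure exceeds the threshold, then pressure normalizes.


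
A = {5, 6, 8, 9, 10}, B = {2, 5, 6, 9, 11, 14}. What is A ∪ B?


A = {5, 6, 8, 9, 10}
B = {2, 5, 6, 9, 11, 14}
Operation: union
All elements combined: 2, 5, 6, 8, 9, 10, 11, 14

{2, 5, 6, 8, 9, 10, 11, 14}


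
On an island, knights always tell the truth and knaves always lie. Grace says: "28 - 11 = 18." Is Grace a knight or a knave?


Statement: "28 - 11 = 18."
Actual: 28 - 11 = 17
Claimed: 18
Statement is FALSE → Grace lies → Knave

Knave


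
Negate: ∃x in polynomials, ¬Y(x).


Original: ∃x ¬Y(x)
Rule: ¬∀→∃, ¬∃→∀, negate predicate.
Negation: ∀x Y(x)

∀x Y(x)


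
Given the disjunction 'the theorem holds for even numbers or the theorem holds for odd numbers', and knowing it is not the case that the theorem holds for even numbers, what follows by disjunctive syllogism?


Disjunctive syllogism: P ∨ Q, ¬P ⊢ Q
Disjunction: the theorem holds for even numbers ∨ the theorem holds for odd numbers
We know it is not the case that the theorem holds for even numbers.
By disjunctive syllogism, the other disjunct must be true.

The theorem holds for odd numbers


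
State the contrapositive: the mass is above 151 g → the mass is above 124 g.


Original: If the mass is above 151 g, then the mass is above 124 g
Contrapositive: If ¬Q, then ¬P
Negate Q: not (the mass is above 124 g)
Negate P: not (the mass is above 151 g)

If not (the mass is above 124 g), then not (the mass is above 151 g).


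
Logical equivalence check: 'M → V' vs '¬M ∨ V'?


Expression 1: M → V
Expression 2: ¬M ∨ V
Truth table (M V | Expr1 Expr2):
  T T |   T     T
  T F |   F     F
  F T |   T     T
  F F |   T     T
All 4 rows agree, so the expressions are logically equivalent.

Yes


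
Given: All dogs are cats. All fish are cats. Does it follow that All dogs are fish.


Premise 1: All dogs are cats.
Premise 2: All fish are cats.
Conclusion: All dogs are fish.
Fallacy: undistributed middle. cats is predicate in both.
Counterexample: dogs and fish could be disjoint subsets of cats.

Invalid


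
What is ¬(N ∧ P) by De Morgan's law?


De Morgan's law: ¬(P ∧ Q) ≡ ¬P ∨ ¬Q
¬(N ∧ P) = ¬N ∨ ¬P

¬N ∨ ¬P


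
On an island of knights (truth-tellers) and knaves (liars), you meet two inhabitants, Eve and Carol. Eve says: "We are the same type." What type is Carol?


Eve says: "We are the same type."
Case 1: Eve is a Knight (truth-teller)
  Statement is true → they ARE the same → Carol is also a Knight
Case 2: Eve is a Knave (liar)
  Statement is false → they are NOT the same → Carol is a Knight
In both cases, Carol is a Knight.

Knight


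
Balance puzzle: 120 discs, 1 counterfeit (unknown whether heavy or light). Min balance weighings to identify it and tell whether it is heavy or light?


Let n = 120. 240 possibilities (n discs × lighter/heavier); each weighing has 3 outcomes.
Bound for k weighings: say the first weighing puts j discs on each pan. If it tips, the 2j weighed discs remain suspects (each with a known direction) and k-1 weighings give 3^(k-1) outcomes; 3^(k-1) is odd, so 2j ≤ 3^(k-1) - 1. If it balances, the n - 2j unweighed discs remain with direction unknown: 2(n - 2j) ≤ 3^(k-1) - 1 by the same parity argument. Adding, n ≤ (3^(k-1) - 1) + (3^(k-1) - 1)/2 = (3^k - 3)/2, and the classical three-group strategy achieves this (3 discs in 2 weighings, 12 in 3, 39 in 4, 120 in 5).
So we need the smallest k with (3^k - 3)/2 ≥ 120.
k = 4: (3^4 - 3)/2 = 39 < 120 ✗
k = 5: (3^5 - 3)/2 = 120 ≥ 120 ✓

5


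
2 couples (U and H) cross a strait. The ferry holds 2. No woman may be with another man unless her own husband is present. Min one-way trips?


Label couples U and H.
1. WU+WH → (far: WU,WH; near: HU,HH)
2. WU ←   (far: WH; near: HU,HH,WU)
3. HU+HH → (far: HU,HH,WH; near: WU)
4. HU ←   (far: HH,WH; near: HU,WU)  — HU returns, since WU is alone on near bank
5. HU+WU → (far: all four; near: empty)
Every state respects the constraint.
Minimum trips = 5

5


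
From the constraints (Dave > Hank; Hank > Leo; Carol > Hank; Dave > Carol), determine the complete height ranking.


Constraints: Dave > Hank; Hank > Leo; Carol > Hank; Dave > Carol
Method: at each step, the next-highest is the one remaining person who never appears on the smaller side of a constraint between remaining people.
  Step 1: remaining {Leo, Hank, Dave, Carol}; on the smaller side: {Leo, Hank, Carol} → Dave is next (Dave > Hank; Dave > Carol).
  Step 2: remaining {Leo, Hank, Carol}; on the smaller side: {Leo, Hank} → Carol is next (Carol > Hank).
  Step 3: remaining {Leo, Hank}; on the smaller side: {Leo} → Hank is next (Hank > Leo).
  Step 4: only Leo remains → lowest.
Final ranking (highest to lowest):

Dave > Carol > Hank > Leo
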